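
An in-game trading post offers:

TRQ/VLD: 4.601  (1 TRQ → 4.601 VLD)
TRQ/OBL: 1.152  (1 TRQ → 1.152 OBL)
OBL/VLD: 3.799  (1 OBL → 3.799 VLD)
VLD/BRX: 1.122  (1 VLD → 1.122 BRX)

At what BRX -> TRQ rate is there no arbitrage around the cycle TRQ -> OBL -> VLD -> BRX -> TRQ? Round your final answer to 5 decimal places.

Known legs of the cycle: 1.152 × 3.799 × 1.122 = 4.910374656
For no arbitrage the full-cycle product must be 1, so the missing rate is 1 / 4.910374656 ≈ 0.2036504.

0.20365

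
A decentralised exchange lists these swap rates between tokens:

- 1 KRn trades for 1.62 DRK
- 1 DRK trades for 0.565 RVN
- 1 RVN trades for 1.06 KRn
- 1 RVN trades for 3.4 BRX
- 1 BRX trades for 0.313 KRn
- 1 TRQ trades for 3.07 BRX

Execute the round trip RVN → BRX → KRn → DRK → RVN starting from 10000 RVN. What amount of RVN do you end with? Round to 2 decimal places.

9740.62

10000 RVN × 3.4 = 34000 BRX
34000 BRX × 0.313 = 10642 KRn
10642 KRn × 1.62 = 17240.04 DRK
17240.04 DRK × 0.565 = 9740.6226 RVN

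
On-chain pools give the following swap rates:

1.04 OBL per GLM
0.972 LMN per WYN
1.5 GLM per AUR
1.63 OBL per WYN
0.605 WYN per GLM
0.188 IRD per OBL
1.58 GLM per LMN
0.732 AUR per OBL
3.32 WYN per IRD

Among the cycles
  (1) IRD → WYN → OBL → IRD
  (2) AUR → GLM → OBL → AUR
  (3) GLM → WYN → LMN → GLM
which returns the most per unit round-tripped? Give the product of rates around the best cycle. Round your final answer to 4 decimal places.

1.1419

(1) 3.32 × 1.63 × 0.188 = 1.01738
(2) 1.5 × 1.04 × 0.732 = 1.14192
(3) 0.605 × 0.972 × 1.58 = 0.92913
Highest is cycle (2) at 1.1419 (>1, arbitrage).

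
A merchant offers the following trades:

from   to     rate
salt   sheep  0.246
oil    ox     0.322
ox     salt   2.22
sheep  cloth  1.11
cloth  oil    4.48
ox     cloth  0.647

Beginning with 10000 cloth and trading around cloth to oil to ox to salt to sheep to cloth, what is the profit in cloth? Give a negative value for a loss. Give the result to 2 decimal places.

10000 cloth × 4.48 = 44800 oil
44800 oil × 0.322 = 14425.6 ox
14425.6 ox × 2.22 = 32024.832 salt
32024.832 salt × 0.246 = 7878.108672 sheep
7878.108672 sheep × 1.11 = 8744.70062592 cloth
Net change: 8744.70062592 − 10000 = -1255.29937408 cloth

-1255.30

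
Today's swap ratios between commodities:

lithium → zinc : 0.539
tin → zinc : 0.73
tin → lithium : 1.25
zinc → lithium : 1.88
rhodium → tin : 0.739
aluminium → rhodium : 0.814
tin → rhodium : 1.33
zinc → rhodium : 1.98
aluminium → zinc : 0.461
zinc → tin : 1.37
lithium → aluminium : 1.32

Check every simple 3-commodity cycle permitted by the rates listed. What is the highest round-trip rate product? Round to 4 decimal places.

1.1440

aluminium→zinc→lithium→aluminium: 0.461 × 1.88 × 1.32 = 1.14402
tin→zinc→rhodium→tin: 0.73 × 1.98 × 0.739 = 1.06815
lithium→zinc→tin→lithium: 0.539 × 1.37 × 1.25 = 0.92304
Maximum is aluminium→zinc→lithium→aluminium at 1.1440; arbitrage exists.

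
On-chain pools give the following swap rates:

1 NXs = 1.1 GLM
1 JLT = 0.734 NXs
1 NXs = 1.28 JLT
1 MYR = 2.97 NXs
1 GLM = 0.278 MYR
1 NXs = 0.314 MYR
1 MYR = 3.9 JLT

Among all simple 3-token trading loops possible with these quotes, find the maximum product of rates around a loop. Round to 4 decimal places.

0.9082

GLM→MYR→NXs→GLM: 0.278 × 2.97 × 1.1 = 0.90823
NXs→MYR→JLT→NXs: 0.314 × 3.9 × 0.734 = 0.89886
Maximum is GLM→MYR→NXs→GLM at 0.9082; no arbitrage — every cycle loses value.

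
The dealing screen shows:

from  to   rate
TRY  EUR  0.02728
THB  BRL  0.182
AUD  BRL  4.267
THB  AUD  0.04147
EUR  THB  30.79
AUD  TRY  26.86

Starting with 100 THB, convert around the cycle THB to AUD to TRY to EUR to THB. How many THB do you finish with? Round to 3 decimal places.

100 THB × 0.04147 = 4.147 AUD
4.147 AUD × 26.86 = 111.38842 TRY
111.38842 TRY × 0.02728 = 3.0386760976 EUR
3.0386760976 EUR × 30.79 = 93.560837045104 THB

93.561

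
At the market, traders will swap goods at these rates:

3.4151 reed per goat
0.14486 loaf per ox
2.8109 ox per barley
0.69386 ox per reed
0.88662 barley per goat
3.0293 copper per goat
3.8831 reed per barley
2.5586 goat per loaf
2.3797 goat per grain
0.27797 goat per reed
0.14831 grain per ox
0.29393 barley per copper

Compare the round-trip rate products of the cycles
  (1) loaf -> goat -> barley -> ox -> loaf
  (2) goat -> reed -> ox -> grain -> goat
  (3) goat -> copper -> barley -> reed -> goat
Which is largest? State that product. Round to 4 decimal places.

(1) 2.5586 × 0.88662 × 2.8109 × 0.14486 = 0.92371
(2) 3.4151 × 0.69386 × 0.14831 × 2.3797 = 0.83631
(3) 3.0293 × 0.29393 × 3.8831 × 0.27797 = 0.96109
Highest is cycle (3) at 0.9611 (≤1, no arbitrage).

0.9611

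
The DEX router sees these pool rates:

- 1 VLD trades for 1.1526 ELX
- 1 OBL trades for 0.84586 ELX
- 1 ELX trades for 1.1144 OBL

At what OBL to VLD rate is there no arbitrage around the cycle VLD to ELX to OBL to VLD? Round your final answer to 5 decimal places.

Known legs of the cycle: 1.1526 × 1.1144 = 1.28445744
For no arbitrage the full-cycle product must be 1, so the missing rate is 1 / 1.28445744 ≈ 0.7785388.

0.77854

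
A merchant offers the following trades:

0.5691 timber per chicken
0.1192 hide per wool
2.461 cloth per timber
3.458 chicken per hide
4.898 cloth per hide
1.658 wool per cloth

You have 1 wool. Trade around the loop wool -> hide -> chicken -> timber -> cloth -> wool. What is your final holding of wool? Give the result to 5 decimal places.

0.95716

1 wool × 0.1192 = 0.1192 hide
0.1192 hide × 3.458 = 0.4121936 chicken
0.4121936 chicken × 0.5691 = 0.23457937776 timber
0.23457937776 timber × 2.461 = 0.57729984866736 cloth
0.57729984866736 cloth × 1.658 = 0.95716314909048288 wool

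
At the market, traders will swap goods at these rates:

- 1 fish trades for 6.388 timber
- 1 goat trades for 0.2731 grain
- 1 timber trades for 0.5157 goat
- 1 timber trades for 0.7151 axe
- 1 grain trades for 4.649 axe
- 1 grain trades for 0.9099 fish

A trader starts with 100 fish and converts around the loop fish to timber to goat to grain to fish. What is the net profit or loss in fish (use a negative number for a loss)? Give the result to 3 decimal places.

-18.139

100 fish × 6.388 = 638.8 timber
638.8 timber × 0.5157 = 329.42916 goat
329.42916 goat × 0.2731 = 89.967103596 grain
89.967103596 grain × 0.9099 = 81.8610675620004 fish
Net change: 81.8610675620004 − 100 = -18.1389324379996 fish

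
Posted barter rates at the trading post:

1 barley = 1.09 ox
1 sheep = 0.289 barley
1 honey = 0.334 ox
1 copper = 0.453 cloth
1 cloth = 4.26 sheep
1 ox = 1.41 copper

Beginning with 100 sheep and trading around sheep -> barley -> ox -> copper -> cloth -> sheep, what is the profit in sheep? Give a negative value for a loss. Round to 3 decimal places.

-14.286

100 sheep × 0.289 = 28.9 barley
28.9 barley × 1.09 = 31.501 ox
31.501 ox × 1.41 = 44.41641 copper
44.41641 copper × 0.453 = 20.12063373 cloth
20.12063373 cloth × 4.26 = 85.7138996898 sheep
Net change: 85.7138996898 − 100 = -14.2861003102 sheep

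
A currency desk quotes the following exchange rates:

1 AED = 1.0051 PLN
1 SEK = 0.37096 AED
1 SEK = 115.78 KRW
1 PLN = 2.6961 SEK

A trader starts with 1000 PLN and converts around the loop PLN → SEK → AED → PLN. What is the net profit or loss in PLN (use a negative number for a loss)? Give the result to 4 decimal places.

5.2460

1000 PLN × 2.6961 = 2696.1 SEK
2696.1 SEK × 0.37096 = 1000.145256 AED
1000.145256 AED × 1.0051 = 1005.2459968056 PLN
Net change: 1005.2459968056 − 1000 = 5.2459968056 PLN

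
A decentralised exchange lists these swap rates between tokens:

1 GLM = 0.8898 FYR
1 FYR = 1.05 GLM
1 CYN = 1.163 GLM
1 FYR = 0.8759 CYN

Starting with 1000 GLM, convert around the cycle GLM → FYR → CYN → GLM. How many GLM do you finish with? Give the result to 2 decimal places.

1000 GLM × 0.8898 = 889.8 FYR
889.8 FYR × 0.8759 = 779.37582 CYN
779.37582 CYN × 1.163 = 906.41407866 GLM

906.41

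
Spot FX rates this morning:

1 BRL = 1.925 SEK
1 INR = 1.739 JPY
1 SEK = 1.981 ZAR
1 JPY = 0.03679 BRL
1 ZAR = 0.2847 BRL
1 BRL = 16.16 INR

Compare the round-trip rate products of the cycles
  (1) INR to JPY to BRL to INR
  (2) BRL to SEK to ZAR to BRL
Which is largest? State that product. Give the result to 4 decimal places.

1.0857

(1) 1.739 × 0.03679 × 16.16 = 1.03388
(2) 1.925 × 1.981 × 0.2847 = 1.08568
Highest is cycle (2) at 1.0857 (>1, arbitrage).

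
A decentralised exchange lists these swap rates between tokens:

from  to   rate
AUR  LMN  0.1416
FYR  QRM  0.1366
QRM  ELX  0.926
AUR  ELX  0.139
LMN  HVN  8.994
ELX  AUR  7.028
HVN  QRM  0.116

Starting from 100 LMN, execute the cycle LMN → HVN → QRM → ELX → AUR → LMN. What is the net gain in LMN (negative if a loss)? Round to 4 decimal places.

100 LMN × 8.994 = 899.4 HVN
899.4 HVN × 0.116 = 104.3304 QRM
104.3304 QRM × 0.926 = 96.6099504 ELX
96.6099504 ELX × 7.028 = 678.9747314112 AUR
678.9747314112 AUR × 0.1416 = 96.14282196782592 LMN
Net change: 96.14282196782592 − 100 = -3.85717803217408 LMN

-3.8572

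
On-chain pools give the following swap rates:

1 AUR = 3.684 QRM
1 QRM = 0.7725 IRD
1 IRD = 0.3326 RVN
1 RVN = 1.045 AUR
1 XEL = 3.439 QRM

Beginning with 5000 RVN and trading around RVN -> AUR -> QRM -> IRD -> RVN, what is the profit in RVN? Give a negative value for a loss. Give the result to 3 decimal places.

5000 RVN × 1.045 = 5225 AUR
5225 AUR × 3.684 = 19248.9 QRM
19248.9 QRM × 0.7725 = 14869.77525 IRD
14869.77525 IRD × 0.3326 = 4945.68724815 RVN
Net change: 4945.68724815 − 5000 = -54.31275185 RVN

-54.313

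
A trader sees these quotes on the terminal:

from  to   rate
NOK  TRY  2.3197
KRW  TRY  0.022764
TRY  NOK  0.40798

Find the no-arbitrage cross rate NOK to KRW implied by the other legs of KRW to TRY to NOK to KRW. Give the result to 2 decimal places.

Known legs of the cycle: 0.022764 × 0.40798 = 0.00928725672
For no arbitrage the full-cycle product must be 1, so the missing rate is 1 / 0.00928725672 ≈ 107.6744.

107.67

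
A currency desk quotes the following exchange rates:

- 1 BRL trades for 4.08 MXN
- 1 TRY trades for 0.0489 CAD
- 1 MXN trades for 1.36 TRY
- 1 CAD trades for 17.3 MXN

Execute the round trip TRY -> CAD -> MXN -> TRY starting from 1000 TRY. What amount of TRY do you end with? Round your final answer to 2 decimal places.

1000 TRY × 0.0489 = 48.9 CAD
48.9 CAD × 17.3 = 845.97 MXN
845.97 MXN × 1.36 = 1150.5192 TRY

1150.52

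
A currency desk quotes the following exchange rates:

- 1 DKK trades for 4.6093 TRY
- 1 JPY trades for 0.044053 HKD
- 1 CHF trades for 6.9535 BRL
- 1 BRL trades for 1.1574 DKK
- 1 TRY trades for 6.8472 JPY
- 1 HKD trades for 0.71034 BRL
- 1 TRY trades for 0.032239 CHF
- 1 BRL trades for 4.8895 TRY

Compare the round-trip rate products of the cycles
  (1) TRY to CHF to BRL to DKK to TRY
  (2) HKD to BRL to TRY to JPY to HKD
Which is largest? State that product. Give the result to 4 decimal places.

(1) 0.032239 × 6.9535 × 1.1574 × 4.6093 = 1.19592
(2) 0.71034 × 4.8895 × 6.8472 × 0.044053 = 1.04766
Highest is cycle (1) at 1.1959 (>1, arbitrage).

1.1959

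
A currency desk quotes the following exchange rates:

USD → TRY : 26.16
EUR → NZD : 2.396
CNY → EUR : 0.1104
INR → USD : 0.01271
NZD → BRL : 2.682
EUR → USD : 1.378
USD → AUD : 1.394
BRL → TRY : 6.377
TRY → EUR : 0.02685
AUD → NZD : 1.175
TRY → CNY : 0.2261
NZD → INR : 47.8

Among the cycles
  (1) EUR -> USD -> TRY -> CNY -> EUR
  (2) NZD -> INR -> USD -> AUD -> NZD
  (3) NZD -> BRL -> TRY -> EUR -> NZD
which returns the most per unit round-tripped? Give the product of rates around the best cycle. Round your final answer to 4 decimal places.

(1) 1.378 × 26.16 × 0.2261 × 0.1104 = 0.89982
(2) 47.8 × 0.01271 × 1.394 × 1.175 = 0.99512
(3) 2.682 × 6.377 × 0.02685 × 2.396 = 1.10029
Highest is cycle (3) at 1.1003 (>1, arbitrage).

1.1003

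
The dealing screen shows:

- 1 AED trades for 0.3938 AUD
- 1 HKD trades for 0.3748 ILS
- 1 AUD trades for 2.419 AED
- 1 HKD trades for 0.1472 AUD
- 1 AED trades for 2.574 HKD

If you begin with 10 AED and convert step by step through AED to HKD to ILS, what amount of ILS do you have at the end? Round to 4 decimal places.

9.6474

10 AED × 2.574 = 25.74 HKD
25.74 HKD × 0.3748 = 9.647352 ILS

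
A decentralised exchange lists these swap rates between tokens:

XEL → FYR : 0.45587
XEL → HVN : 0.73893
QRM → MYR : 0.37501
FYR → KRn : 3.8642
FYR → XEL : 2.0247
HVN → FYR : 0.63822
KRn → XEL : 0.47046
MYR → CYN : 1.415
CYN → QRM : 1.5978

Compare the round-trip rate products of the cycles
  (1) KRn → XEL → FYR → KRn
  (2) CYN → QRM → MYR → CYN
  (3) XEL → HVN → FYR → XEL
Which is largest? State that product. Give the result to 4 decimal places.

0.9548

(1) 0.47046 × 0.45587 × 3.8642 = 0.82875
(2) 1.5978 × 0.37501 × 1.415 = 0.84786
(3) 0.73893 × 0.63822 × 2.0247 = 0.95485
Highest is cycle (3) at 0.9548 (≤1, no arbitrage).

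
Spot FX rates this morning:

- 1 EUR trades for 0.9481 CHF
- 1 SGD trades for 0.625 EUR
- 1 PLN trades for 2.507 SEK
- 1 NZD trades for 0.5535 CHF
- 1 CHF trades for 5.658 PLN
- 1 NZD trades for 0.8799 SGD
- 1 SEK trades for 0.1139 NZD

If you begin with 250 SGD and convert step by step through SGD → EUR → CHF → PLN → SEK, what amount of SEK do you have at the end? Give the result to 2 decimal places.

250 SGD × 0.625 = 156.25 EUR
156.25 EUR × 0.9481 = 148.140625 CHF
148.140625 CHF × 5.658 = 838.17965625 PLN
838.17965625 PLN × 2.507 = 2101.31639821875 SEK

2101.32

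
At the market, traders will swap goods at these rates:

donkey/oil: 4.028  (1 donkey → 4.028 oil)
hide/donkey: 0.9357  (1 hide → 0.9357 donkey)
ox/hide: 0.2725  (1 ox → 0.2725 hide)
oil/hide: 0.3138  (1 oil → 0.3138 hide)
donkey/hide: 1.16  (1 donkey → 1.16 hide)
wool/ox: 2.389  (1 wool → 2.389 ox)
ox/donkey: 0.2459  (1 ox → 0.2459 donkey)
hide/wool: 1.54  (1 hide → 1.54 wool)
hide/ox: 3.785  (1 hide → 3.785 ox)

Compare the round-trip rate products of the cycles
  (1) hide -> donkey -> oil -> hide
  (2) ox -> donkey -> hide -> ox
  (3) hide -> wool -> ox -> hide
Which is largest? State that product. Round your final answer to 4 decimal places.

(1) 0.9357 × 4.028 × 0.3138 = 1.18271
(2) 0.2459 × 1.16 × 3.785 = 1.07965
(3) 1.54 × 2.389 × 0.2725 = 1.00254
Highest is cycle (1) at 1.1827 (>1, arbitrage).

1.1827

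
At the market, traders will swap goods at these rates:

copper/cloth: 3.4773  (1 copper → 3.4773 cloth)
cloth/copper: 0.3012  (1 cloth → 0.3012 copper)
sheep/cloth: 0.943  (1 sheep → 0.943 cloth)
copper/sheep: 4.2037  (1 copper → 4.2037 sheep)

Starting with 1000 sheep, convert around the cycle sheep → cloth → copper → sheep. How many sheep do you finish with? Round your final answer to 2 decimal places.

1000 sheep × 0.943 = 943 cloth
943 cloth × 0.3012 = 284.0316 copper
284.0316 copper × 4.2037 = 1193.98363692 sheep

1193.98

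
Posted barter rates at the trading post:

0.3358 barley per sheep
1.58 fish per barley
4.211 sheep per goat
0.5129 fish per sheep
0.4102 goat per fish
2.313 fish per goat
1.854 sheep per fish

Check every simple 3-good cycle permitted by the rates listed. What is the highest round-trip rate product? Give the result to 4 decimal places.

0.9837

fish→sheep→barley→fish: 1.854 × 0.3358 × 1.58 = 0.98367
fish→goat→sheep→fish: 0.4102 × 4.211 × 0.5129 = 0.88596
Maximum is fish→sheep→barley→fish at 0.9837; no arbitrage — every cycle loses value.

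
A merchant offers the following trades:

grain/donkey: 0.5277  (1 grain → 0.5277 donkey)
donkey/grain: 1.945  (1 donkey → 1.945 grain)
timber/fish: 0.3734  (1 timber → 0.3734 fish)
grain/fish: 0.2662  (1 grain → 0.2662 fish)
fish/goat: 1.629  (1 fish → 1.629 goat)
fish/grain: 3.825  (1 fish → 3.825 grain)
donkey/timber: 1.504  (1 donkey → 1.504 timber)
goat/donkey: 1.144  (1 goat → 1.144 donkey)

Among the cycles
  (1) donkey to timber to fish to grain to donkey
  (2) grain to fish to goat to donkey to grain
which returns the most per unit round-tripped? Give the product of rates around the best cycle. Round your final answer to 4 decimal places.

1.1336

(1) 1.504 × 0.3734 × 3.825 × 0.5277 = 1.13355
(2) 0.2662 × 1.629 × 1.144 × 1.945 = 0.96488
Highest is cycle (1) at 1.1336 (>1, arbitrage).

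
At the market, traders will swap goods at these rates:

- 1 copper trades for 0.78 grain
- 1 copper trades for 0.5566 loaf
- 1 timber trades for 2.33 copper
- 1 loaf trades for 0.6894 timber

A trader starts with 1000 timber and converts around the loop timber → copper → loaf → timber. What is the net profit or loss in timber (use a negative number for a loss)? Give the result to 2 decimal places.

-105.93

1000 timber × 2.33 = 2330 copper
2330 copper × 0.5566 = 1296.878 loaf
1296.878 loaf × 0.6894 = 894.0676932 timber
Net change: 894.0676932 − 1000 = -105.9323068 timber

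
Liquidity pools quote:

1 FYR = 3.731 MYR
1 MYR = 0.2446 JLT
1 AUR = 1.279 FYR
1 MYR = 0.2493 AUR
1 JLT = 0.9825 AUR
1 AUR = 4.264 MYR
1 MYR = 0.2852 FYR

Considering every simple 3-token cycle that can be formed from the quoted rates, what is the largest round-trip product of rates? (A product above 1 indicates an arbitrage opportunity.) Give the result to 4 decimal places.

AUR→FYR→MYR→AUR: 1.279 × 3.731 × 0.2493 = 1.18965
JLT→AUR→MYR→JLT: 0.9825 × 4.264 × 0.2446 = 1.02472
Maximum is AUR→FYR→MYR→AUR at 1.1896; arbitrage exists.

1.1896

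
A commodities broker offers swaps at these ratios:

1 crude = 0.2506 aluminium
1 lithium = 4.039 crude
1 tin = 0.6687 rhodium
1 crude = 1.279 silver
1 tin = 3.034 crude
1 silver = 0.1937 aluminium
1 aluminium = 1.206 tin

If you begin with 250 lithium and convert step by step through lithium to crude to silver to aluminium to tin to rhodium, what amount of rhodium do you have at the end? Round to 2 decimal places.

201.74

250 lithium × 4.039 = 1009.75 crude
1009.75 crude × 1.279 = 1291.47025 silver
1291.47025 silver × 0.1937 = 250.157787425 aluminium
250.157787425 aluminium × 1.206 = 301.69029163455 tin
301.69029163455 tin × 0.6687 = 201.740298016023585 rhodium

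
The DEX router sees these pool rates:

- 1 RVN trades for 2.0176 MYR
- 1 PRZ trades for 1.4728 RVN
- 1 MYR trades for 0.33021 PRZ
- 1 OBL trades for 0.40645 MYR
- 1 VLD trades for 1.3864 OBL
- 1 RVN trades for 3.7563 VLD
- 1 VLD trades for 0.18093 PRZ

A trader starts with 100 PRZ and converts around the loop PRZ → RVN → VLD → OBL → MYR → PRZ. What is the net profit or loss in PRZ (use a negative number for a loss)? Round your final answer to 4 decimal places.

100 PRZ × 1.4728 = 147.28 RVN
147.28 RVN × 3.7563 = 553.227864 VLD
553.227864 VLD × 1.3864 = 766.9951106496 OBL
766.9951106496 OBL × 0.40645 = 311.74516272352992 MYR
311.74516272352992 MYR × 0.33021 = 102.9413701829368148832 PRZ
Net change: 102.9413701829368148832 − 100 = 2.9413701829368148832 PRZ

2.9414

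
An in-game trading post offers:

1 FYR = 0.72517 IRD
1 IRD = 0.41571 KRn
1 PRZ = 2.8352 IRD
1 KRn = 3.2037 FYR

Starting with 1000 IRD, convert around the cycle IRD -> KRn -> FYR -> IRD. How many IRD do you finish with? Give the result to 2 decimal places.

1000 IRD × 0.41571 = 415.71 KRn
415.71 KRn × 3.2037 = 1331.810127 FYR
1331.810127 FYR × 0.72517 = 965.78874979659 IRD

965.79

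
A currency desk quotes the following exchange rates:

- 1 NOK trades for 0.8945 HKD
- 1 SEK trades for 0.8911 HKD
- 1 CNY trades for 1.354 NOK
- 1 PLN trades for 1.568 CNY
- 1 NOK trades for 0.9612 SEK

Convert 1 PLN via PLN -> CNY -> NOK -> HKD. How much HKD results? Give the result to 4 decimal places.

1.8991

1 PLN × 1.568 = 1.568 CNY
1.568 CNY × 1.354 = 2.123072 NOK
2.123072 NOK × 0.8945 = 1.899087904 HKD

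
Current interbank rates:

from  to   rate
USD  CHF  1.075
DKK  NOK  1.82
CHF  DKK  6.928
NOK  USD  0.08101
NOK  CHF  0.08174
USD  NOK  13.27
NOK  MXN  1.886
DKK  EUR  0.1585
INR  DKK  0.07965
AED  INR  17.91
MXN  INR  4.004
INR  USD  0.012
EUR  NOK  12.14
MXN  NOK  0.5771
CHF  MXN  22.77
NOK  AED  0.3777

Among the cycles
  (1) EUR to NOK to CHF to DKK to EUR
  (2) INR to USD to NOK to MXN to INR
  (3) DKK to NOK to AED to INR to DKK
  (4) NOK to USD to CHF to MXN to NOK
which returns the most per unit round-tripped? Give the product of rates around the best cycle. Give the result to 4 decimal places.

(1) 12.14 × 0.08174 × 6.928 × 0.1585 = 1.08966
(2) 0.012 × 13.27 × 1.886 × 4.004 = 1.20251
(3) 1.82 × 0.3777 × 17.91 × 0.07965 = 0.98062
(4) 0.08101 × 1.075 × 22.77 × 0.5771 = 1.14436
Highest is cycle (2) at 1.2025 (>1, arbitrage).

1.2025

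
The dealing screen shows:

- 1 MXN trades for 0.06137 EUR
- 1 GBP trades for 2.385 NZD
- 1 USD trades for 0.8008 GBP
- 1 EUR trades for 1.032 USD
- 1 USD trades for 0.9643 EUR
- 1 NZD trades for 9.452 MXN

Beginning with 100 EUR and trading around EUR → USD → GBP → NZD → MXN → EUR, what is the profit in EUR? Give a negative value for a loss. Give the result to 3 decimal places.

100 EUR × 1.032 = 103.2 USD
103.2 USD × 0.8008 = 82.64256 GBP
82.64256 GBP × 2.385 = 197.1025056 NZD
197.1025056 NZD × 9.452 = 1863.0128829312 MXN
1863.0128829312 MXN × 0.06137 = 114.333100625487744 EUR
Net change: 114.333100625487744 − 100 = 14.333100625487744 EUR

14.333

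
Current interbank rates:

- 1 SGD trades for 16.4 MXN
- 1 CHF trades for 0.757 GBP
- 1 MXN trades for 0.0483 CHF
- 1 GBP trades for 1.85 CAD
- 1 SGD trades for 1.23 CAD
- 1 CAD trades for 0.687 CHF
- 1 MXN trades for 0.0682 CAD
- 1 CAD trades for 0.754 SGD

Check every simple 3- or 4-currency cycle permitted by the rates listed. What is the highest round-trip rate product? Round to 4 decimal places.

0.9621

GBP→CAD→CHF→GBP: 1.85 × 0.687 × 0.757 = 0.96211
MXN→CAD→SGD→MXN: 0.0682 × 0.754 × 16.4 = 0.84333
Maximum is GBP→CAD→CHF→GBP at 0.9621; no arbitrage — every cycle loses value.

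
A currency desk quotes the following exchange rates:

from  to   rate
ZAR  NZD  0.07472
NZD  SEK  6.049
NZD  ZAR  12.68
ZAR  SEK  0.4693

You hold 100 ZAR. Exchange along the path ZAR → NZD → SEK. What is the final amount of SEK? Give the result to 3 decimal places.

45.198

100 ZAR × 0.07472 = 7.472 NZD
7.472 NZD × 6.049 = 45.198128 SEK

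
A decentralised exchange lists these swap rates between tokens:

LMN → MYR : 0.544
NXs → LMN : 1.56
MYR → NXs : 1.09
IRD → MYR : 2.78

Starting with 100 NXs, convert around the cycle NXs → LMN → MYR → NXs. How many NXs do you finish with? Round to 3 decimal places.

100 NXs × 1.56 = 156 LMN
156 LMN × 0.544 = 84.864 MYR
84.864 MYR × 1.09 = 92.50176 NXs

92.502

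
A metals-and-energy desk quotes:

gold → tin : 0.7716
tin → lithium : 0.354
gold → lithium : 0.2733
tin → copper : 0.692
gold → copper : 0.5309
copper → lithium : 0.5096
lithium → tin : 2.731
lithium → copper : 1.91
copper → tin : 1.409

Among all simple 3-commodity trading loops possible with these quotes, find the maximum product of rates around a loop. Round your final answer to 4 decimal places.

0.9631

copper→lithium→tin→copper: 0.5096 × 2.731 × 0.692 = 0.96307
copper→tin→lithium→copper: 1.409 × 0.354 × 1.91 = 0.95268
Maximum is copper→lithium→tin→copper at 0.9631; no arbitrage — every cycle loses value.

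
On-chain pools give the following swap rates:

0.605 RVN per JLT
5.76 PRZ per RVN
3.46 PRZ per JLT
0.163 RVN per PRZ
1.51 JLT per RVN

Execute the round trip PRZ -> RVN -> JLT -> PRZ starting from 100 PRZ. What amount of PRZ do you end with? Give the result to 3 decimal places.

85.161

100 PRZ × 0.163 = 16.3 RVN
16.3 RVN × 1.51 = 24.613 JLT
24.613 JLT × 3.46 = 85.16098 PRZ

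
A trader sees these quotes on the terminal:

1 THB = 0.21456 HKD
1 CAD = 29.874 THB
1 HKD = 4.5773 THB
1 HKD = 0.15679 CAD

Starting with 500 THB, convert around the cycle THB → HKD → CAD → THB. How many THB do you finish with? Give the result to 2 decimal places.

502.49

500 THB × 0.21456 = 107.28 HKD
107.28 HKD × 0.15679 = 16.8204312 CAD
16.8204312 CAD × 29.874 = 502.4935616688 THB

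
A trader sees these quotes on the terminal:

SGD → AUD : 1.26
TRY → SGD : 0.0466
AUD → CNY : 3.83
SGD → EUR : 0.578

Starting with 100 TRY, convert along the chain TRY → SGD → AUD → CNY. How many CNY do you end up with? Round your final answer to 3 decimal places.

22.488

100 TRY × 0.0466 = 4.66 SGD
4.66 SGD × 1.26 = 5.8716 AUD
5.8716 AUD × 3.83 = 22.488228 CNY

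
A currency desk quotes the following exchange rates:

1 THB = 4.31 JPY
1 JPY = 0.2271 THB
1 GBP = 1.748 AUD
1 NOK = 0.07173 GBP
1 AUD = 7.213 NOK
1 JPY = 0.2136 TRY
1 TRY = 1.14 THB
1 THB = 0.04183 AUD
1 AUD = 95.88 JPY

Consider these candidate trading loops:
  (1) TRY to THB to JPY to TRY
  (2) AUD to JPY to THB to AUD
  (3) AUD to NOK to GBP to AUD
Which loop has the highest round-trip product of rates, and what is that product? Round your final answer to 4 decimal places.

(1) 1.14 × 4.31 × 0.2136 = 1.04950
(2) 95.88 × 0.2271 × 0.04183 = 0.91082
(3) 7.213 × 0.07173 × 1.748 = 0.90440
Highest is cycle (1) at 1.0495 (>1, arbitrage).

1.0495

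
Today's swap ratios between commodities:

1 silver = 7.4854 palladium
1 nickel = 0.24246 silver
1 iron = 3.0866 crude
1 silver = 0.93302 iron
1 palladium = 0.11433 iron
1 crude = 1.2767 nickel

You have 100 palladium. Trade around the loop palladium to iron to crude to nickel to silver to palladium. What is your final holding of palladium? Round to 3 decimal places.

100 palladium × 0.11433 = 11.433 iron
11.433 iron × 3.0866 = 35.2890978 crude
35.2890978 crude × 1.2767 = 45.05359116126 nickel
45.05359116126 nickel × 0.24246 = 10.9236937129590996 silver
10.9236937129590996 silver × 7.4854 = 81.76821691898404414584 palladium

81.768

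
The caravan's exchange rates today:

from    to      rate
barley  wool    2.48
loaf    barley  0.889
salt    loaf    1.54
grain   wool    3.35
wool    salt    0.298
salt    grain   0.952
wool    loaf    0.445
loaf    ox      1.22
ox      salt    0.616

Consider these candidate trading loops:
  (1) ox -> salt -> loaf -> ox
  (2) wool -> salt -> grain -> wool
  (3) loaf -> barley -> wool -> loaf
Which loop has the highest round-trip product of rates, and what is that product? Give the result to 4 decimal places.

(1) 0.616 × 1.54 × 1.22 = 1.15734
(2) 0.298 × 0.952 × 3.35 = 0.95038
(3) 0.889 × 2.48 × 0.445 = 0.98110
Highest is cycle (1) at 1.1573 (>1, arbitrage).

1.1573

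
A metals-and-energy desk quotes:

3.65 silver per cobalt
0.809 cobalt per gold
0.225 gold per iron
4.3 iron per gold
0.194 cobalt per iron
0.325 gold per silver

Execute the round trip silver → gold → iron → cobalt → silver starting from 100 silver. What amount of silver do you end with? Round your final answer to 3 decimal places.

98.957

100 silver × 0.325 = 32.5 gold
32.5 gold × 4.3 = 139.75 iron
139.75 iron × 0.194 = 27.1115 cobalt
27.1115 cobalt × 3.65 = 98.956975 silver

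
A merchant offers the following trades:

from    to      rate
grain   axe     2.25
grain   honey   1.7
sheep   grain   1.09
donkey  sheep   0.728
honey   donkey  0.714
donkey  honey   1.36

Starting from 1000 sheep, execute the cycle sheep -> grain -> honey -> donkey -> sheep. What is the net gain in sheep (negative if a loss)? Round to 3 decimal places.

1000 sheep × 1.09 = 1090 grain
1090 grain × 1.7 = 1853 honey
1853 honey × 0.714 = 1323.042 donkey
1323.042 donkey × 0.728 = 963.174576 sheep
Net change: 963.174576 − 1000 = -36.825424 sheep

-36.825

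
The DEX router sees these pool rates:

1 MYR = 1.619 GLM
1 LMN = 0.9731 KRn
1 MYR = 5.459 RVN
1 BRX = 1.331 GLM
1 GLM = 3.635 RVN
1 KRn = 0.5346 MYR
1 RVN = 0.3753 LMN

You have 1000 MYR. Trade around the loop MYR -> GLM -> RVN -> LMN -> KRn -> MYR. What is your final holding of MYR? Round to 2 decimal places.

1148.99

1000 MYR × 1.619 = 1619 GLM
1619 GLM × 3.635 = 5885.065 RVN
5885.065 RVN × 0.3753 = 2208.6648945 LMN
2208.6648945 LMN × 0.9731 = 2149.25180883795 KRn
2149.25180883795 KRn × 0.5346 = 1148.99001700476807 MYR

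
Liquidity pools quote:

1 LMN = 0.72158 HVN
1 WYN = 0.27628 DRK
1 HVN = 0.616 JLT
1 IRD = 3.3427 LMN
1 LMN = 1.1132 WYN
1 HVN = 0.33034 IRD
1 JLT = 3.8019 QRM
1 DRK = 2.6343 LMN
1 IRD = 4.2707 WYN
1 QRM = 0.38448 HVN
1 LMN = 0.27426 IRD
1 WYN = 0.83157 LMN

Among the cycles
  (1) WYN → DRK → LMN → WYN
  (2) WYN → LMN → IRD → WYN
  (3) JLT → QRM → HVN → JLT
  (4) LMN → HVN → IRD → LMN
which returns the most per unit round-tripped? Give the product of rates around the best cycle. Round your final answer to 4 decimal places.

(1) 0.27628 × 2.6343 × 1.1132 = 0.81019
(2) 0.83157 × 0.27426 × 4.2707 = 0.97400
(3) 3.8019 × 0.38448 × 0.616 = 0.90044
(4) 0.72158 × 0.33034 × 3.3427 = 0.79679
Highest is cycle (2) at 0.9740 (≤1, no arbitrage).

0.9740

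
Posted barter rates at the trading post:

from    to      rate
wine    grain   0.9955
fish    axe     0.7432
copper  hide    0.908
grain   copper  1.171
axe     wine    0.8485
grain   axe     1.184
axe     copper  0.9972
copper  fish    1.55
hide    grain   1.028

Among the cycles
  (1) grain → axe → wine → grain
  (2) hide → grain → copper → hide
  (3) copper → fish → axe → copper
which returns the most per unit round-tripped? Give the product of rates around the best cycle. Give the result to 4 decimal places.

(1) 1.184 × 0.8485 × 0.9955 = 1.00010
(2) 1.028 × 1.171 × 0.908 = 1.09304
(3) 1.55 × 0.7432 × 0.9972 = 1.14873
Highest is cycle (3) at 1.1487 (>1, arbitrage).

1.1487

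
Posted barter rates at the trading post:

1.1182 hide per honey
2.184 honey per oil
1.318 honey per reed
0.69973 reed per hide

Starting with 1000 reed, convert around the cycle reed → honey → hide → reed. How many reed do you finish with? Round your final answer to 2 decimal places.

1031.25

1000 reed × 1.318 = 1318 honey
1318 honey × 1.1182 = 1473.7876 hide
1473.7876 hide × 0.69973 = 1031.253397348 reed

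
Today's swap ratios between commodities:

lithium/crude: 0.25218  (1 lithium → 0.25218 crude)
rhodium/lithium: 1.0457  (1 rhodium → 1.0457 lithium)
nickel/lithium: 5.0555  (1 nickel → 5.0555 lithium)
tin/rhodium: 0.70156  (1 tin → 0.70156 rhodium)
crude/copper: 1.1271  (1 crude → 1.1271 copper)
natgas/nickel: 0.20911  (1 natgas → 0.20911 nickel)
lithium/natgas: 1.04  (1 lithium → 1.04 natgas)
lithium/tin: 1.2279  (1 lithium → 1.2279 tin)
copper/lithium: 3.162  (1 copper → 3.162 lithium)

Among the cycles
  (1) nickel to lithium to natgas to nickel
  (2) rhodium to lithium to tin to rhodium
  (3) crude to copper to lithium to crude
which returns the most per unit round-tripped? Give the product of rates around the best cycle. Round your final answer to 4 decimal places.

1.0994

(1) 5.0555 × 1.04 × 0.20911 = 1.09944
(2) 1.0457 × 1.2279 × 0.70156 = 0.90081
(3) 1.1271 × 3.162 × 0.25218 = 0.89874
Highest is cycle (1) at 1.0994 (>1, arbitrage).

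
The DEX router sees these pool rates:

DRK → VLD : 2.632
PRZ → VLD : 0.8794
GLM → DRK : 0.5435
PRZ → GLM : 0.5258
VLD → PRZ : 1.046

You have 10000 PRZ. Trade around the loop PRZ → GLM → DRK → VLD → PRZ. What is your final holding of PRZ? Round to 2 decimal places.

7867.52

10000 PRZ × 0.5258 = 5258 GLM
5258 GLM × 0.5435 = 2857.723 DRK
2857.723 DRK × 2.632 = 7521.526936 VLD
7521.526936 VLD × 1.046 = 7867.517175056 PRZ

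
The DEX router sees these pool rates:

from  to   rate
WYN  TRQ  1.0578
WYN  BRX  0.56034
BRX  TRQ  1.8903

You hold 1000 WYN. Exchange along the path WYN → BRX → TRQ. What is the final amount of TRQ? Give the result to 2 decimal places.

1000 WYN × 0.56034 = 560.34 BRX
560.34 BRX × 1.8903 = 1059.210702 TRQ

1059.21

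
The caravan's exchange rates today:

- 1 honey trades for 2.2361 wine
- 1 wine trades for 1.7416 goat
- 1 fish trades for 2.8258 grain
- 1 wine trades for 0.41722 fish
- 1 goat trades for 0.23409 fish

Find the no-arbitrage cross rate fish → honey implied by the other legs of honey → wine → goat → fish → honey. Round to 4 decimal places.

1.0969

Known legs of the cycle: 2.2361 × 1.7416 × 0.23409 = 0.9116381670984
For no arbitrage the full-cycle product must be 1, so the missing rate is 1 / 0.9116381670984 ≈ 1.096926.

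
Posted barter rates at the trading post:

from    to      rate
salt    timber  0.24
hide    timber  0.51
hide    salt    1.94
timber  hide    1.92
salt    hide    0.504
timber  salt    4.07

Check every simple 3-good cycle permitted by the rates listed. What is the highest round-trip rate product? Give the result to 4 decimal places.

1.0462

salt→hide→timber→salt: 0.504 × 0.51 × 4.07 = 1.04615
salt→timber→hide→salt: 0.24 × 1.92 × 1.94 = 0.89395
Maximum is salt→hide→timber→salt at 1.0462; arbitrage exists.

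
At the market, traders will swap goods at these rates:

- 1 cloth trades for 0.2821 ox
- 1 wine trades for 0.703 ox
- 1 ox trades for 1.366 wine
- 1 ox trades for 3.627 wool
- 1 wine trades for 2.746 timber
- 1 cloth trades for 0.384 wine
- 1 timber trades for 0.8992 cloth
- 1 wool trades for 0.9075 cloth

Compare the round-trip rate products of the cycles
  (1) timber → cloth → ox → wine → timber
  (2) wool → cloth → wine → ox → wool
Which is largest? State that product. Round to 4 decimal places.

(1) 0.8992 × 0.2821 × 1.366 × 2.746 = 0.95150
(2) 0.9075 × 0.384 × 0.703 × 3.627 = 0.88855
Highest is cycle (1) at 0.9515 (≤1, no arbitrage).

0.9515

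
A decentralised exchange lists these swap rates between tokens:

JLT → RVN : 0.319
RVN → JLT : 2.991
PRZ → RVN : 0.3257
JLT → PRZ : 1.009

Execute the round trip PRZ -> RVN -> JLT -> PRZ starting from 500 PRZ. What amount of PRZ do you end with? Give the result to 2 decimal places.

500 PRZ × 0.3257 = 162.85 RVN
162.85 RVN × 2.991 = 487.08435 JLT
487.08435 JLT × 1.009 = 491.46810915 PRZ

491.47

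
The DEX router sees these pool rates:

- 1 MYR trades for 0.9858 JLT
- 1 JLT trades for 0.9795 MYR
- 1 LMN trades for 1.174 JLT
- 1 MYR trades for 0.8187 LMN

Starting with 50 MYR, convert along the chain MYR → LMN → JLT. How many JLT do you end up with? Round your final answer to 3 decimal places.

50 MYR × 0.8187 = 40.935 LMN
40.935 LMN × 1.174 = 48.05769 JLT

48.058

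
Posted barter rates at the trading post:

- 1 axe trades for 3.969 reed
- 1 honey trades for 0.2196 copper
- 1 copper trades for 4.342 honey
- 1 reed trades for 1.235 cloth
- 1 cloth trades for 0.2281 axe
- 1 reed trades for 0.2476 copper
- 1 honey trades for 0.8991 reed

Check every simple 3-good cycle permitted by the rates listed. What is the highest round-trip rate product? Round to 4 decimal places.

1.1181

cloth→axe→reed→cloth: 0.2281 × 3.969 × 1.235 = 1.11808
copper→honey→reed→copper: 4.342 × 0.8991 × 0.2476 = 0.96660
Maximum is cloth→axe→reed→cloth at 1.1181; arbitrage exists.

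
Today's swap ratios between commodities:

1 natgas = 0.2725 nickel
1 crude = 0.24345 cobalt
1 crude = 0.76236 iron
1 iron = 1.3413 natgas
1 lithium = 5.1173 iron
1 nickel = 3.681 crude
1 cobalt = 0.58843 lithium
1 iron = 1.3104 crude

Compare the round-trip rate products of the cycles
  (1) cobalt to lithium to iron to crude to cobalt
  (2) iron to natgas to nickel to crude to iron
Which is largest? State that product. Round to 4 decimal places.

1.0257

(1) 0.58843 × 5.1173 × 1.3104 × 0.24345 = 0.96061
(2) 1.3413 × 0.2725 × 3.681 × 0.76236 = 1.02570
Highest is cycle (2) at 1.0257 (>1, arbitrage).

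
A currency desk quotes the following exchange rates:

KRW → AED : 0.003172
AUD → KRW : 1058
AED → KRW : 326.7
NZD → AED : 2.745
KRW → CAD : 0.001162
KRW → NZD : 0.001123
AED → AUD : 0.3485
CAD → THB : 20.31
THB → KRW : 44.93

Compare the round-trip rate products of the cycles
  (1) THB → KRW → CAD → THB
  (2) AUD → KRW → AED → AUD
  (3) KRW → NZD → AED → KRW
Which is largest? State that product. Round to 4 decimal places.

1.1696

(1) 44.93 × 0.001162 × 20.31 = 1.06036
(2) 1058 × 0.003172 × 0.3485 = 1.16956
(3) 0.001123 × 2.745 × 326.7 = 1.00710
Highest is cycle (2) at 1.1696 (>1, arbitrage).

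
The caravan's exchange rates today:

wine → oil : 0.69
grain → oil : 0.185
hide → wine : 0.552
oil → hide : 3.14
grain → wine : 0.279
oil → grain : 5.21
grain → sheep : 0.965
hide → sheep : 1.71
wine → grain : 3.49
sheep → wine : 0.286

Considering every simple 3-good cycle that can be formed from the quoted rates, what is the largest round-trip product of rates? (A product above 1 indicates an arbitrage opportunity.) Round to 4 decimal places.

hide→wine→oil→hide: 0.552 × 0.69 × 3.14 = 1.19596
oil→grain→wine→oil: 5.21 × 0.279 × 0.69 = 1.00298
sheep→wine→grain→sheep: 0.286 × 3.49 × 0.965 = 0.96321
Maximum is hide→wine→oil→hide at 1.1960; arbitrage exists.

1.1960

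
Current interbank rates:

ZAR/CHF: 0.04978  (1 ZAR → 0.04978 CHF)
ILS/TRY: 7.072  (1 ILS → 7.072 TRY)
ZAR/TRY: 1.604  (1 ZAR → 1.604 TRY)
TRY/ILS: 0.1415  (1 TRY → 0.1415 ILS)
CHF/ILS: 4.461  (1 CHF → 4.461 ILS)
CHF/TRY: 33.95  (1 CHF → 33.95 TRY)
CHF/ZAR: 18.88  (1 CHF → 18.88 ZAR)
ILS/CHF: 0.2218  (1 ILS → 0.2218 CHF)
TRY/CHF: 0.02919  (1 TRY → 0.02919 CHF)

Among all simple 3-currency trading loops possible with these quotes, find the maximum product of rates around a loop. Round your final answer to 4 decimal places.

1.0655

TRY→ILS→CHF→TRY: 0.1415 × 0.2218 × 33.95 = 1.06551
TRY→CHF→ILS→TRY: 0.02919 × 4.461 × 7.072 = 0.92089
TRY→CHF→ZAR→TRY: 0.02919 × 18.88 × 1.604 = 0.88398
Maximum is TRY→ILS→CHF→TRY at 1.0655; arbitrage exists.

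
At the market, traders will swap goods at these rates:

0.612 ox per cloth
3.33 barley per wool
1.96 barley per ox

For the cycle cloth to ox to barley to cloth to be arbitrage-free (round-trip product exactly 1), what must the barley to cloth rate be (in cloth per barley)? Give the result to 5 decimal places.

0.83367

Known legs of the cycle: 0.612 × 1.96 = 1.19952
For no arbitrage the full-cycle product must be 1, so the missing rate is 1 / 1.19952 ≈ 0.8336668.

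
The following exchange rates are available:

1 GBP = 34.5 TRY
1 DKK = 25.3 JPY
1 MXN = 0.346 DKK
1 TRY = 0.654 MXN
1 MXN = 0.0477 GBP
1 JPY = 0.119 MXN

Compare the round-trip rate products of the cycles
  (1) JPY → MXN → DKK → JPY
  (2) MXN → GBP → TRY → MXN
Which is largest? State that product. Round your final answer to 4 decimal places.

(1) 0.119 × 0.346 × 25.3 = 1.04170
(2) 0.0477 × 34.5 × 0.654 = 1.07626
Highest is cycle (2) at 1.0763 (>1, arbitrage).

1.0763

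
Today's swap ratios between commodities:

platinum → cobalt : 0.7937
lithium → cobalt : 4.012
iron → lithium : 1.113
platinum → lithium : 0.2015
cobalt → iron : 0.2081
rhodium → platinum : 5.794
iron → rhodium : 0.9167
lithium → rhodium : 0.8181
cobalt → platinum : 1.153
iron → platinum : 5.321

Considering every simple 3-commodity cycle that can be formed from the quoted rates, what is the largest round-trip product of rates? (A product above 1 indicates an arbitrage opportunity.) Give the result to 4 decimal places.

0.9551

platinum→lithium→rhodium→platinum: 0.2015 × 0.8181 × 5.794 = 0.95512
platinum→lithium→cobalt→platinum: 0.2015 × 4.012 × 1.153 = 0.93211
lithium→cobalt→iron→lithium: 4.012 × 0.2081 × 1.113 = 0.92924
platinum→cobalt→iron→platinum: 0.7937 × 0.2081 × 5.321 = 0.87886
Maximum is platinum→lithium→rhodium→platinum at 0.9551; no arbitrage — every cycle loses value.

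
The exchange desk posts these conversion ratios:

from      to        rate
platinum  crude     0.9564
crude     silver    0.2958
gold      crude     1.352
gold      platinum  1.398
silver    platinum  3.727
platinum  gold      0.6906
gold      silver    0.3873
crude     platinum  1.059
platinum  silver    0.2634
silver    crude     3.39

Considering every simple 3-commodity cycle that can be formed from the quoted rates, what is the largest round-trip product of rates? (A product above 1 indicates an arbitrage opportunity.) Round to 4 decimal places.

silver→platinum→crude→silver: 3.727 × 0.9564 × 0.2958 = 1.05438
silver→platinum→gold→silver: 3.727 × 0.6906 × 0.3873 = 0.99686
platinum→gold→crude→platinum: 0.6906 × 1.352 × 1.059 = 0.98878
silver→crude→platinum→silver: 3.39 × 1.059 × 0.2634 = 0.94561
Maximum is silver→platinum→crude→silver at 1.0544; arbitrage exists.

1.0544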